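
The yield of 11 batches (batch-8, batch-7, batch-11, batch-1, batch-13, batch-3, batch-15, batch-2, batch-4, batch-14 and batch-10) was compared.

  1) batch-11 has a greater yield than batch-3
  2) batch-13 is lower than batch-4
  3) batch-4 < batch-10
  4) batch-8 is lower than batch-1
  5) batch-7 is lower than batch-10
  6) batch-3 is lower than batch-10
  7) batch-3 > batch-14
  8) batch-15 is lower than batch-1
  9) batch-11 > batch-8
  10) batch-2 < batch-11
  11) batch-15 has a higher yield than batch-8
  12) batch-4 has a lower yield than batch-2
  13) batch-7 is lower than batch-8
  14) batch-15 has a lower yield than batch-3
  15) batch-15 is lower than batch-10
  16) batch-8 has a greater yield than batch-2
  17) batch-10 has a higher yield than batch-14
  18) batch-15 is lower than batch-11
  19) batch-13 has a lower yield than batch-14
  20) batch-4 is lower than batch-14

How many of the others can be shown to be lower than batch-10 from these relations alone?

From batch-10 the given relations immediately reach batch-7, batch-4, batch-15, batch-14, batch-3.
From those, batch-13, batch-8 — 7 in total.
From those, batch-2 — 8 in total.
Nothing else is reachable below batch-10; 8 in all.

8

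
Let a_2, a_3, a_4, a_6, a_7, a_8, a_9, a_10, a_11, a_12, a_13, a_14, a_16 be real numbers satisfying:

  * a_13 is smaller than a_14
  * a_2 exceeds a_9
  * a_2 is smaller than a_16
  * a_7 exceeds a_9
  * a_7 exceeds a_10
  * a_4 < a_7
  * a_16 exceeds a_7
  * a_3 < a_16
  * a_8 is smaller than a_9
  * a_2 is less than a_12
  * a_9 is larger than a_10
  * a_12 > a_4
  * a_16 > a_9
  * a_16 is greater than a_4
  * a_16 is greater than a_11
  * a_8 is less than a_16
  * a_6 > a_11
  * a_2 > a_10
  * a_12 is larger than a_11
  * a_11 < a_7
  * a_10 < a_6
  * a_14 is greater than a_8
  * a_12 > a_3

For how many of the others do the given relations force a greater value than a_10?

Directly above a_10: a_9, a_2, a_7, a_6.
One step further: a_16, a_12 (6 so far).
No other element is forced above a_10 by the given relations, so the count is 6.

6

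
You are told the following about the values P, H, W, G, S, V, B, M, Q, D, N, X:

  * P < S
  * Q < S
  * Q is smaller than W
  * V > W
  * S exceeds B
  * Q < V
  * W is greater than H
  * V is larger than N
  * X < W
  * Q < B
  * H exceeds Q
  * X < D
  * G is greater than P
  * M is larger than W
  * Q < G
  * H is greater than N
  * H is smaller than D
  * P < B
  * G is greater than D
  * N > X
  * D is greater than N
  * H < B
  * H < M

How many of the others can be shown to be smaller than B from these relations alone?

5

Directly below B: Q, P, H.
One step further: N (4 so far).
One step further: X (5 so far).
Nothing else is reachable below B; 5 in all.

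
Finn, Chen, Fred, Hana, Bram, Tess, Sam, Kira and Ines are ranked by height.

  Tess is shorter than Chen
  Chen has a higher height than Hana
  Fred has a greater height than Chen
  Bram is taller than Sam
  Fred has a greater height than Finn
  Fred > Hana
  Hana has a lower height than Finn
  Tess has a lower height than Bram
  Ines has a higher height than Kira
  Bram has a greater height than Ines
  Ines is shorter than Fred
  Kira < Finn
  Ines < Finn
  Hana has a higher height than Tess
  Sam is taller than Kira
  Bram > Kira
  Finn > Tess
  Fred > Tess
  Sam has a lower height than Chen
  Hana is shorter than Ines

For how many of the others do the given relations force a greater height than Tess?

6

Directly above Tess: Hana, Finn, Bram, Chen, Fred.
One step further: Ines (6 so far).
No other element is forced above Tess by the given relations, so the count is 6.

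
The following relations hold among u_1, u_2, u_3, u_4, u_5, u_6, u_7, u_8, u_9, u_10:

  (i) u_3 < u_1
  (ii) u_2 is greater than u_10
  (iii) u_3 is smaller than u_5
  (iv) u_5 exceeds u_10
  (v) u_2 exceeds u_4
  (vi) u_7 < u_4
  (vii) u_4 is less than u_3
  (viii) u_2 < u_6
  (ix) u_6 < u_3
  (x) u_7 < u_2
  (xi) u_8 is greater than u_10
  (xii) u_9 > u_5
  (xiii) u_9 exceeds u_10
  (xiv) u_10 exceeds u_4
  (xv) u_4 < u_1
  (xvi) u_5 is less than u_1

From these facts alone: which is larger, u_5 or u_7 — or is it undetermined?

u_7 < u_4 and u_4 < u_2 give u_7 < u_2.
Then u_2 < u_6 extends the chain to u_6.
With u_6 < u_3: u_7 < u_4 < u_2 < u_6 < u_3.
Then u_3 < u_5 extends the chain to u_5.
So u_5 is larger.

u_5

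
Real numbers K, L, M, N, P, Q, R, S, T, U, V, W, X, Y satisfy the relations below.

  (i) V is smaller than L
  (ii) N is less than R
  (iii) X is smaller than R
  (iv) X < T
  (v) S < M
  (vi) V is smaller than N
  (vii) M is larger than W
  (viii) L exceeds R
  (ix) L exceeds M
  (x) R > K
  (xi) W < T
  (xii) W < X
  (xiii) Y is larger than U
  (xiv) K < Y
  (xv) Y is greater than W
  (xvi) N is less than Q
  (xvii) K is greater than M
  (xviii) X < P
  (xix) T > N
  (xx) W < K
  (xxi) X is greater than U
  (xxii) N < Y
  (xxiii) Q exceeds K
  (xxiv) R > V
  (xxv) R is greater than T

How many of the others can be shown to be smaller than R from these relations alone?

From R the given relations immediately reach V, N, X, T, K.
From those, W, U, M — 8 in total.
From those, S — 9 in total.
Nothing else is reachable below R; 9 in all.

9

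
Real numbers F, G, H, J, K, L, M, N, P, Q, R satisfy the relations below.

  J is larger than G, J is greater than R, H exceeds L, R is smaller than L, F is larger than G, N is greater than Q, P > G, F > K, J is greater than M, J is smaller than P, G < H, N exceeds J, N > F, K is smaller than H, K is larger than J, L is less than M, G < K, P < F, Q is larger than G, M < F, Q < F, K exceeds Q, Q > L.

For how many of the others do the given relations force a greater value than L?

8

The elements the relations force above L are M, J, Q, P, K, H, F, N — no chain reaches any other.
That is 8.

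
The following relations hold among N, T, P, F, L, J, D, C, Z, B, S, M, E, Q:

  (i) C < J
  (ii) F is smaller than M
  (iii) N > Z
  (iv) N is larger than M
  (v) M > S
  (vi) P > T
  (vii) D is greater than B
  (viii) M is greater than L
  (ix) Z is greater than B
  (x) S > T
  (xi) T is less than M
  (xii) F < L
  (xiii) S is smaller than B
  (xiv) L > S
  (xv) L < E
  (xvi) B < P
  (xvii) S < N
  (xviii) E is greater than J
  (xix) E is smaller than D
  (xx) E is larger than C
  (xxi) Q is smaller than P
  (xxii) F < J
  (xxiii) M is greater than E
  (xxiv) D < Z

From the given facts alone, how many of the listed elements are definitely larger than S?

8

Directly above S: B, L, M, N.
One step further: E, P, D, Z (8 so far).
No other element is forced above S by the given relations, so the count is 8.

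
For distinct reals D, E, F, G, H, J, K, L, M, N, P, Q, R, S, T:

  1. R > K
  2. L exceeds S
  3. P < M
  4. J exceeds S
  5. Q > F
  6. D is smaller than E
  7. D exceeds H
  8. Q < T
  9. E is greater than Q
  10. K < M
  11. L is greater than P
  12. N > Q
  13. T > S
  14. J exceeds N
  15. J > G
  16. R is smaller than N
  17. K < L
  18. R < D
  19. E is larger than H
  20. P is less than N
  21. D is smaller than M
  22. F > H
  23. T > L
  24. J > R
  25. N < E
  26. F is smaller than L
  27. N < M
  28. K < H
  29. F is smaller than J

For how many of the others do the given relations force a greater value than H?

Directly above H: F, D, E.
One step further: Q, L, J, M (7 so far).
One step further: N, T (9 so far).
Nothing else is reachable above H; 9 in all.

9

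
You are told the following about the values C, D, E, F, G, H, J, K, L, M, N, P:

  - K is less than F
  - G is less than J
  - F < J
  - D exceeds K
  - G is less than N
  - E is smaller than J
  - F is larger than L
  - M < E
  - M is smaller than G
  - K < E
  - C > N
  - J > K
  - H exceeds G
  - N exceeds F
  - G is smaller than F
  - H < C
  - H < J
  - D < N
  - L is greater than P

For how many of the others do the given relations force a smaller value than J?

Directly below J: K, E, G, F, H.
One step further: M, L (7 so far).
One step further: P (8 so far).
No other element is forced below J by the given relations, so the count is 8.

8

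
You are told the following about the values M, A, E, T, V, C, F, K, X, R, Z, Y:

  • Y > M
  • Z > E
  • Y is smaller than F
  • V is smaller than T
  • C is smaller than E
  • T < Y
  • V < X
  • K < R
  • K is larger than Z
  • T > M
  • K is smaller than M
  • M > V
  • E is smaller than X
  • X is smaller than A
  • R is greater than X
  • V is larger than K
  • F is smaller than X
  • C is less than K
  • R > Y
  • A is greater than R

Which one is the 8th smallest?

Chaining the given pairs: C < E < Z < K < V < M < T < Y < F < X < R < A.
The 8th smallest is Y.

Y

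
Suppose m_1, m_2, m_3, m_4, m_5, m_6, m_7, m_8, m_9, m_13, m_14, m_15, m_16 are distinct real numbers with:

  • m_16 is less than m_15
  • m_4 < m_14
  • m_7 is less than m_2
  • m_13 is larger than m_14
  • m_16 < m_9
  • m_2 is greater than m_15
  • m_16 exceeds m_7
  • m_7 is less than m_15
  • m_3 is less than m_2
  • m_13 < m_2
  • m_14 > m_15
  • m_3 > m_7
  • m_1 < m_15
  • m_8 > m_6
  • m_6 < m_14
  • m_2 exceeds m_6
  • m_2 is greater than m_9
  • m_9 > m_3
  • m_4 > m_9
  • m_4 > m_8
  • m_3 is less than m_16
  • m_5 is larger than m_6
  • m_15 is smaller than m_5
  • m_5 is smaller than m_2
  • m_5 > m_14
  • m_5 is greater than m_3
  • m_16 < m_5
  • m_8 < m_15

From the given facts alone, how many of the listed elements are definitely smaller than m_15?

From m_15 the given relations immediately reach m_1, m_7, m_8, m_16.
From those, m_6, m_3 — 6 in total.
No other element is forced below m_15 by the given relations, so the count is 6.

6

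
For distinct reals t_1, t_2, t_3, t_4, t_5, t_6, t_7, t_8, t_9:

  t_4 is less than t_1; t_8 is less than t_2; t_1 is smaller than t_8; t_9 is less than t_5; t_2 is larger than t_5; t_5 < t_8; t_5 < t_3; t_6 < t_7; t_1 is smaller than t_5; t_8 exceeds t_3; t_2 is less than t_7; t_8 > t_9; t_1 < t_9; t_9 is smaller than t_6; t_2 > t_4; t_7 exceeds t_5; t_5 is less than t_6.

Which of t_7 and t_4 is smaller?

t_4 < t_1 < t_9 < t_5 < t_3 < t_8 < t_2 < t_7, by transitivity through t_1, t_9, t_5, t_3, t_8, t_2.
So t_4 < t_7; t_4 is the smaller of the two.

t_4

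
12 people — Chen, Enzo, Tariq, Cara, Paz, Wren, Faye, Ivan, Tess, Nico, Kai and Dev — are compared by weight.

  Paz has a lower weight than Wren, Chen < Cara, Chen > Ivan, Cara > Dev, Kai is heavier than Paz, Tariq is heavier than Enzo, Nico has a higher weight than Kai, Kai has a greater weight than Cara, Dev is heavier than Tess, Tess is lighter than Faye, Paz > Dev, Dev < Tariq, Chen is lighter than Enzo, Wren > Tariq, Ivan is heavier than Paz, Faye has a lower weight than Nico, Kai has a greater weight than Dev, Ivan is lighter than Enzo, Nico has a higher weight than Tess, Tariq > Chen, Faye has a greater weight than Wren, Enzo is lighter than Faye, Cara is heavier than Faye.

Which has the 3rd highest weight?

Chaining the given pairs: Tess < Dev < Paz < Ivan < Chen < Enzo < Tariq < Wren < Faye < Cara < Kai < Nico.
Counting 3 from the largest end gives Cara.

Cara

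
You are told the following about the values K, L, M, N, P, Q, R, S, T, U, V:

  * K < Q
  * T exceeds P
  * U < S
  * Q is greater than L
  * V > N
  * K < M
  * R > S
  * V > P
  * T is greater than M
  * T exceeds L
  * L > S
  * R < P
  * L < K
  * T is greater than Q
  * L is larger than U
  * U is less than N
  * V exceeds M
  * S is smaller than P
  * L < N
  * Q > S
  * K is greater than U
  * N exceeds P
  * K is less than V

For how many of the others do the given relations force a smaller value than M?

Directly below M: K.
One step further: U, L (3 so far).
One step further: S (4 so far).
No other element is forced below M by the given relations, so the count is 4.

4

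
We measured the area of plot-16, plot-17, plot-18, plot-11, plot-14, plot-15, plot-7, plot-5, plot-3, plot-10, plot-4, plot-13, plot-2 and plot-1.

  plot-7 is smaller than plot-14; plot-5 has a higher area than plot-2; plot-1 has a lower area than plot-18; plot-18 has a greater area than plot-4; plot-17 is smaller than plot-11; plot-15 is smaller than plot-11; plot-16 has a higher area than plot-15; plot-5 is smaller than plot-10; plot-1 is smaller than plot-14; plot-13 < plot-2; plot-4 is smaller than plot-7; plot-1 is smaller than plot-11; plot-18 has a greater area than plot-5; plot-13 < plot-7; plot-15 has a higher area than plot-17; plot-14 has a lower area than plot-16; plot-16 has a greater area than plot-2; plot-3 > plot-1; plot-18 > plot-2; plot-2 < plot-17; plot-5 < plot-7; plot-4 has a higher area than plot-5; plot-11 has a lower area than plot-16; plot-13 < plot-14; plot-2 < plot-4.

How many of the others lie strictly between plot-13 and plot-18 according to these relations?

3

The relations place plot-13 below plot-18. An element lies strictly between them when it is forced above plot-13 and also forced below plot-18.
Above plot-13: {plot-2, plot-17, plot-15, plot-5, plot-4, plot-7, plot-14, plot-11, plot-16, plot-10}. Below plot-18: {plot-1, plot-2, plot-5, plot-4}.
Intersection: {plot-2, plot-5, plot-4} — 3.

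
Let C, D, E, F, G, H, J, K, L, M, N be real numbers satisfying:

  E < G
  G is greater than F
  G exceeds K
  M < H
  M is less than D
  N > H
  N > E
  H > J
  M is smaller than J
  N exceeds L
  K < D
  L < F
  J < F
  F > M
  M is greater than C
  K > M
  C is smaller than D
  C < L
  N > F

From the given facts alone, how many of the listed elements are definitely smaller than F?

4

Directly below F: M, J, L.
One step further: C (4 so far).
Nothing else is reachable below F; 4 in all.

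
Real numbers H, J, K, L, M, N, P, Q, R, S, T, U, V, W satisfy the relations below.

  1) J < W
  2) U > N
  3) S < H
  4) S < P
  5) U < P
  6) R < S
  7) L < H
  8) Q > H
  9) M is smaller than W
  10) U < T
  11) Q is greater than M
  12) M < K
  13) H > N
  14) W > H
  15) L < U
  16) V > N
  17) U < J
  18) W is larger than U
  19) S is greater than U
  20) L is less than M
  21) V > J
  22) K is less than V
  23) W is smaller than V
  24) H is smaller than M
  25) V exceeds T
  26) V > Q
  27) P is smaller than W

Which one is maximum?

V

N is not greatest since N < H; L is not greatest since L < U; R is not greatest since R < S; U is not greatest since U < S; S is not greatest since S < P; H is not greatest since H < M; T is not greatest since T < V; M is not greatest since M < K; J is not greatest since J < W; P is not greatest since P < W; K is not greatest since K < V; W is not greatest since W < V; Q is not greatest since Q < V.
Only V has nothing above it, so V is the maximum.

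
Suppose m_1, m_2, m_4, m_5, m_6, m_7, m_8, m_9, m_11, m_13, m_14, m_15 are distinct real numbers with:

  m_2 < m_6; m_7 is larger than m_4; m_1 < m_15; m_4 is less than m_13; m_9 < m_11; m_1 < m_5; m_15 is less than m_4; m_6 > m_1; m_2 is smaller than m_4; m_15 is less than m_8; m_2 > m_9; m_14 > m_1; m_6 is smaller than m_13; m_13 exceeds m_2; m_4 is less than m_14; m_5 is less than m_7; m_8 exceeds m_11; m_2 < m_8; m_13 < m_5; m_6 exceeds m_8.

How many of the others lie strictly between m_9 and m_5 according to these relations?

The relations place m_9 below m_5. An element lies strictly between them when it is forced above m_9 and also forced below m_5.
Above m_9: {m_2, m_11, m_4, m_8, m_14, m_6, m_13, m_7}. Below m_5: {m_1, m_15, m_2, m_11, m_4, m_8, m_6, m_13}.
Intersection: {m_2, m_11, m_4, m_8, m_6, m_13} — 6.

6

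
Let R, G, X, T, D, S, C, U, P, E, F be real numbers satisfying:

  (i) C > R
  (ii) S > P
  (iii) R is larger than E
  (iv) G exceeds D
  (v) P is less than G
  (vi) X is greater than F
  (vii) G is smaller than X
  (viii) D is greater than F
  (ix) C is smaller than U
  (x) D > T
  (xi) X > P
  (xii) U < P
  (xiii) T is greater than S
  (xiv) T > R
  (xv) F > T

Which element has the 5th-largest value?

T

The consecutive relations fix a unique order: E < R < C < U < P < S < T < F < D < G < X.
The 5th largest is T.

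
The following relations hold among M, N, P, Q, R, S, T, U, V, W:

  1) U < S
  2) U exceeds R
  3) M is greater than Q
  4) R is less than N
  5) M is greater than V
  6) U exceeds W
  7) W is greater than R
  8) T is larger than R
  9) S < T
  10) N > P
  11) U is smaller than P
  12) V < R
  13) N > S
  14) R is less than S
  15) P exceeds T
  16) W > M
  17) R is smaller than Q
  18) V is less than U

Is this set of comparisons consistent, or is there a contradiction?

consistent

The single ordering V < R < Q < M < W < U < S < T < P < N satisfies every listed relation, so no contradiction arises.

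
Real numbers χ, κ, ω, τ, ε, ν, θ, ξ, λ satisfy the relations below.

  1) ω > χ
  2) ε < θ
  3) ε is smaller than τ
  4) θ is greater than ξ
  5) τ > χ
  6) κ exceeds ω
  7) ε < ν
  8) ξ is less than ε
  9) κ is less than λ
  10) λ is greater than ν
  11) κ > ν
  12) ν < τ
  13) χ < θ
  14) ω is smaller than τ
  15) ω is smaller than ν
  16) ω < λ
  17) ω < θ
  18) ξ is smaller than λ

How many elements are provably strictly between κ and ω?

1

The relations place ω below κ. An element lies strictly between them when it is forced above ω and also forced below κ.
Above ω: {θ, ν, τ, λ}. Below κ: {ξ, χ, ε, ν}.
Intersection: {ν} — 1.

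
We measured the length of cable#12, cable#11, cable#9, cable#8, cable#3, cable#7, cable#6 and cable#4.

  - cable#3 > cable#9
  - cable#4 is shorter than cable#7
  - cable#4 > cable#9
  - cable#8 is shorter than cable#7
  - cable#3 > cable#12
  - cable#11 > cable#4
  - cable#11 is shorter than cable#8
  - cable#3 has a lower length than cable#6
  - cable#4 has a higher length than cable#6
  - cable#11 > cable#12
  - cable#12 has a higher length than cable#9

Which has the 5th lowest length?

The consecutive relations fix a unique order: cable#9 < cable#12 < cable#3 < cable#6 < cable#4 < cable#11 < cable#8 < cable#7.
The 5th smallest is cable#4.

cable#4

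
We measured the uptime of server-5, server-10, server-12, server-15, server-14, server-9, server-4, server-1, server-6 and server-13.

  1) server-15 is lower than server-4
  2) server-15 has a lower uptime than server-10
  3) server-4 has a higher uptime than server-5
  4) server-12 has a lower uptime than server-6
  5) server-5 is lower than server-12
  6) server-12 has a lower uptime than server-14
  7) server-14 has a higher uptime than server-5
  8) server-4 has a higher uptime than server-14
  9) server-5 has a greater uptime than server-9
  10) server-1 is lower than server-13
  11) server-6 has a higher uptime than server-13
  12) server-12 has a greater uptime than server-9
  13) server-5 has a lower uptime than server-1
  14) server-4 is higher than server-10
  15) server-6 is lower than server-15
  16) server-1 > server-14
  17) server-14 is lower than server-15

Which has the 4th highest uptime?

Piecing the relations together gives one ordering: server-9 < server-5 < server-12 < server-14 < server-1 < server-13 < server-6 < server-15 < server-10 < server-4.
The 4th largest is server-6.

server-6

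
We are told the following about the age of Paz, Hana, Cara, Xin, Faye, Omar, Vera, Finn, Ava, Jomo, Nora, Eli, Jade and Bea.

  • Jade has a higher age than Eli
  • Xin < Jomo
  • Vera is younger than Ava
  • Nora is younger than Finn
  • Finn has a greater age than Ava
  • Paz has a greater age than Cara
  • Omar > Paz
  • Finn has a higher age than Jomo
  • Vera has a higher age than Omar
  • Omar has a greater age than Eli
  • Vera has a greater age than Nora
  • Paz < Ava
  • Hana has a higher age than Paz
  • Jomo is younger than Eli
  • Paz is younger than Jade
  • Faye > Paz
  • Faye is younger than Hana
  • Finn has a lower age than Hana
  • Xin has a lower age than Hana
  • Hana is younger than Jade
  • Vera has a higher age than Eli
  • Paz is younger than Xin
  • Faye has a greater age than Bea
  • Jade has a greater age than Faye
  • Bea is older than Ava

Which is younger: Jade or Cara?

Link the given pairs in sequence: Cara < Paz; Paz < Xin; Xin < Jomo; Jomo < Eli; Eli < Omar; Omar < Vera; Vera < Ava; Ava < Bea; Bea < Faye; Faye < Hana; Hana < Jade.
Chaining these gives Cara < Paz < Xin < Jomo < Eli < Omar < Vera < Ava < Bea < Faye < Hana < Jade.
So Cara < Jade; Cara is the younger of the two.

Cara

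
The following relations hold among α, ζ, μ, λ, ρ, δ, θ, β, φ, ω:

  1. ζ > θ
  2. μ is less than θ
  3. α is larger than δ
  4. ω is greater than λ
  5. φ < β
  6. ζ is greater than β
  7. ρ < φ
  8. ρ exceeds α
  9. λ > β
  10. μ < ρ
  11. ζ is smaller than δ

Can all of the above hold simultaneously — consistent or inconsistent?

inconsistent

Chaining the given relations yields ζ < δ < α < ρ < φ < β, so ζ < β. But one relation states β < ζ. These cannot both hold.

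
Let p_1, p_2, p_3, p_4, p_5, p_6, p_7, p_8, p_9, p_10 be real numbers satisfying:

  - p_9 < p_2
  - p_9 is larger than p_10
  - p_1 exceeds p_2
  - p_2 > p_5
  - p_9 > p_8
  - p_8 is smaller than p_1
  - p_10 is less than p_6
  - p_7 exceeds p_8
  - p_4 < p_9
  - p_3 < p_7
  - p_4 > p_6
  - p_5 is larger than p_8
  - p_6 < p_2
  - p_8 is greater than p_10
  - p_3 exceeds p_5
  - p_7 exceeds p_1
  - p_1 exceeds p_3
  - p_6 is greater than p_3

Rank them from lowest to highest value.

p_10 < p_8 < p_5 < p_3 < p_6 < p_4 < p_9 < p_2 < p_1 < p_7

Each adjacent pair is fixed by a given relation: p_10 < p_8; p_8 < p_5; p_5 < p_3; p_3 < p_6; p_6 < p_4; p_4 < p_9; p_9 < p_2; p_2 < p_1; p_1 < p_7. Chaining them end to end gives the full order.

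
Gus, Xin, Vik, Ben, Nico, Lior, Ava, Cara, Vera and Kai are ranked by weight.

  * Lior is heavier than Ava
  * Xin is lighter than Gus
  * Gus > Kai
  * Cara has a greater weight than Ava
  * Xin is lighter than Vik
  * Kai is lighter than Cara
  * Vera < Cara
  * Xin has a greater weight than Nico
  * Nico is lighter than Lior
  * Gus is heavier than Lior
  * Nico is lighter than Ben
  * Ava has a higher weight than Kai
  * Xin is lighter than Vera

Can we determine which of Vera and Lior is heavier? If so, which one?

undetermined

Following every chain through Lior: above Lior we get Gus; below Lior we get Nico, Kai, Ava.
Vera is not reached, and no chain runs the other way from Vera to Lior.
So the given relations leave the order of Lior and Vera undetermined.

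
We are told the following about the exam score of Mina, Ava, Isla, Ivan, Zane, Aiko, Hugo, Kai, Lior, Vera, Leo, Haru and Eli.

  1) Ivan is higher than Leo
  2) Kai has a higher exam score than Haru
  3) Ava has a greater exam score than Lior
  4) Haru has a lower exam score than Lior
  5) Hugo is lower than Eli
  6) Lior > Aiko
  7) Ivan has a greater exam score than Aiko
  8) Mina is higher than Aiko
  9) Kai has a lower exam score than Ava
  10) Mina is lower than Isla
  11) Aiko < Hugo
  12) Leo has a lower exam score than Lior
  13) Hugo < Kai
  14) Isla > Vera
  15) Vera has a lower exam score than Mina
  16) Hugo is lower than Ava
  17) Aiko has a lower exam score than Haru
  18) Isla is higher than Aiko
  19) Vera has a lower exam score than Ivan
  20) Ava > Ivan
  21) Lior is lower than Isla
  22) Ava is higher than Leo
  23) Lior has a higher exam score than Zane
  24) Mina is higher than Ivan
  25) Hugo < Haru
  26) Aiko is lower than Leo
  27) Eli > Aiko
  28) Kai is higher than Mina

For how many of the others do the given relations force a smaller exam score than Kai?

Directly below Kai: Hugo, Haru, Mina.
One step further: Aiko, Vera, Ivan (6 so far).
One step further: Leo (7 so far).
No other element is forced below Kai by the given relations, so the count is 7.

7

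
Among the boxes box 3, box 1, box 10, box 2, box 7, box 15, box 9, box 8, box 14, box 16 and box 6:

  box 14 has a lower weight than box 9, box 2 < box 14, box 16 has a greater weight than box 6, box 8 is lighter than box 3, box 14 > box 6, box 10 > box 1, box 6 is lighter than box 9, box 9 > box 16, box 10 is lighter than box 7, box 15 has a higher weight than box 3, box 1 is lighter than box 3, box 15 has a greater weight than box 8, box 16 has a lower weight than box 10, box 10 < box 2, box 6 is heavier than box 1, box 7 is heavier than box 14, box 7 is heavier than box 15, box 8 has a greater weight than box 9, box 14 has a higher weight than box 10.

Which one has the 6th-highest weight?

Piecing the relations together gives one ordering: box 1 < box 6 < box 16 < box 10 < box 2 < box 14 < box 9 < box 8 < box 3 < box 15 < box 7.
The 6th largest is box 14.

box 14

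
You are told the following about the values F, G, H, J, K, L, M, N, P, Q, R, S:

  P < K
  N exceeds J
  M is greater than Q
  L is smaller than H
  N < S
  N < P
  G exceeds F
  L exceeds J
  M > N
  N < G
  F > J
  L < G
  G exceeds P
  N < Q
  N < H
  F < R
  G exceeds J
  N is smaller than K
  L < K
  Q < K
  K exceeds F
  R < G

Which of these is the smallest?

Chaining upward from J: directly above it, N, F, L, G; then S, Q, M, P, H, K, R.
That covers every other element, and nothing is given below J, so J is the smallest.

J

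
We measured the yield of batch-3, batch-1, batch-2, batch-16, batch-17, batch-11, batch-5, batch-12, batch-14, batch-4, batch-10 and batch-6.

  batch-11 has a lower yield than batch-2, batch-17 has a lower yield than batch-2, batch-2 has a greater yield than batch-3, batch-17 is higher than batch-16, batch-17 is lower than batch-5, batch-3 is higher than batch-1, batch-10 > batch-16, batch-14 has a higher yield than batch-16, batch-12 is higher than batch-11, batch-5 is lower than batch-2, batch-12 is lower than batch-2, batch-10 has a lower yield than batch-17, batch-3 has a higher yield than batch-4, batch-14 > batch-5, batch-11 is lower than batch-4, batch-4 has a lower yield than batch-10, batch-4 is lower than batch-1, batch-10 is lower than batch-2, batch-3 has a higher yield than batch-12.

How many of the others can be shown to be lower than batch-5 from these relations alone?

The elements the relations force below batch-5 are batch-16, batch-11, batch-4, batch-10, batch-17 — no chain reaches any other.
That is 5.

5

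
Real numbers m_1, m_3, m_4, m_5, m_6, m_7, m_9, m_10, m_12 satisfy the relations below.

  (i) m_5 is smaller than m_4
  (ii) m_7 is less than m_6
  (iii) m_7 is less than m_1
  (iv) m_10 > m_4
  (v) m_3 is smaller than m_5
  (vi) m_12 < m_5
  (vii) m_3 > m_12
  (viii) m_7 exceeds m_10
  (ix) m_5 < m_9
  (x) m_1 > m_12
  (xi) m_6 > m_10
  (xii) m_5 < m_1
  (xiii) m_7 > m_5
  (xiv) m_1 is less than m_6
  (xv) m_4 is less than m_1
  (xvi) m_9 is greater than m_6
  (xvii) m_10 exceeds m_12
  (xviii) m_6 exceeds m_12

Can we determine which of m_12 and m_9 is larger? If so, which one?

m_9

m_12 < m_3 and m_3 < m_5 give m_12 < m_5.
Then m_5 < m_4 extends the chain to m_4.
With m_4 < m_10: m_12 < m_3 < m_5 < m_4 < m_10.
Then m_10 < m_7 extends the chain to m_7.
Then m_7 < m_1 extends the chain to m_1.
With m_1 < m_6: m_12 < m_3 < m_5 < m_4 < m_10 < m_7 < m_1 < m_6.
Then m_6 < m_9 extends the chain to m_9.
So m_9 is larger.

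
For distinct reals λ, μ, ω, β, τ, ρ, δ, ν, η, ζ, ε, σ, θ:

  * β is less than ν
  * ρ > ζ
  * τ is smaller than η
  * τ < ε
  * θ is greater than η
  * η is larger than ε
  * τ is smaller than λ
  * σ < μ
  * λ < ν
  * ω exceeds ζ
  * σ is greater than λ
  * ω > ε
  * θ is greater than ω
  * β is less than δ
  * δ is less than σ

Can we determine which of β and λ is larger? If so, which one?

undetermined

Following every chain through λ: above λ we get σ, ν, μ; below λ we get τ.
β is not reached, and no chain runs the other way from β to λ.
So the given relations leave the order of λ and β undetermined.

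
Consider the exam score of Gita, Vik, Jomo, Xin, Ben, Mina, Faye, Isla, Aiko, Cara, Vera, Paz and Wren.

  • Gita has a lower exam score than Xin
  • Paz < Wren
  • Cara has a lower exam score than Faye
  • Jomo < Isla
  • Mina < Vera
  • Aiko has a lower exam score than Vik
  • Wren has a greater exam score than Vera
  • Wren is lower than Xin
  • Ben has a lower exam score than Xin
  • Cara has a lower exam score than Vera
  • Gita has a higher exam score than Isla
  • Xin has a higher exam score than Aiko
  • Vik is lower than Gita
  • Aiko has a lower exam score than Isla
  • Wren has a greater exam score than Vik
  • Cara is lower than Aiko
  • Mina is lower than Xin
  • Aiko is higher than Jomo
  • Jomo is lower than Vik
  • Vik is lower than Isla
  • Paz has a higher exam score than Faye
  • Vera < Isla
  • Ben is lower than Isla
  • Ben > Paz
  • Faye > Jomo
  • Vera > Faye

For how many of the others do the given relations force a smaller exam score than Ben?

4

From Ben the given relations immediately reach Paz.
From those, Faye — 2 in total.
From those, Jomo, Cara — 4 in total.
Nothing else is reachable below Ben; 4 in all.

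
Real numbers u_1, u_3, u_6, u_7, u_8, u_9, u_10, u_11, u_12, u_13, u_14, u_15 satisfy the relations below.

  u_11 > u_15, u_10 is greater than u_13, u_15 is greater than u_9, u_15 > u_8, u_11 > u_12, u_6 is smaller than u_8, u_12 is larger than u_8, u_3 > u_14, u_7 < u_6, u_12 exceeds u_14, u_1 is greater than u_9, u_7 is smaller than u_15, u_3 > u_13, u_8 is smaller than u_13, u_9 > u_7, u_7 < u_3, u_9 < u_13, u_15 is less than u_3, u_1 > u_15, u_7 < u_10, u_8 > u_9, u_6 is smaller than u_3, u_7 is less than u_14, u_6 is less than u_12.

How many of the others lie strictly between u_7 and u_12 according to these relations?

4

The relations place u_7 below u_12. An element lies strictly between them when it is forced above u_7 and also forced below u_12.
Above u_7: {u_9, u_6, u_8, u_14, u_13, u_10, u_15, u_1, u_11, u_3}. Below u_12: {u_9, u_6, u_8, u_14}.
Intersection: {u_9, u_6, u_8, u_14} — 4.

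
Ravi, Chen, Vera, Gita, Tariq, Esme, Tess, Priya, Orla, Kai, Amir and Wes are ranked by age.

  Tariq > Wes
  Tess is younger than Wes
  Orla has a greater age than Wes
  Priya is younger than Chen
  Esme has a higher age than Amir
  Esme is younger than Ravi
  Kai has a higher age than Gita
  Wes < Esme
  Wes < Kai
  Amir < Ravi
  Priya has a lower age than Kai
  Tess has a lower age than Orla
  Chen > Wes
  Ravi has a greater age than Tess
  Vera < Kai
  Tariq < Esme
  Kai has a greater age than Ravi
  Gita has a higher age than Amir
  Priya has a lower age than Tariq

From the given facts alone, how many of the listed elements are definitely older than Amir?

4

Directly above Amir: Gita, Esme, Ravi.
One step further: Kai (4 so far).
No other element is forced above Amir by the given relations, so the count is 4.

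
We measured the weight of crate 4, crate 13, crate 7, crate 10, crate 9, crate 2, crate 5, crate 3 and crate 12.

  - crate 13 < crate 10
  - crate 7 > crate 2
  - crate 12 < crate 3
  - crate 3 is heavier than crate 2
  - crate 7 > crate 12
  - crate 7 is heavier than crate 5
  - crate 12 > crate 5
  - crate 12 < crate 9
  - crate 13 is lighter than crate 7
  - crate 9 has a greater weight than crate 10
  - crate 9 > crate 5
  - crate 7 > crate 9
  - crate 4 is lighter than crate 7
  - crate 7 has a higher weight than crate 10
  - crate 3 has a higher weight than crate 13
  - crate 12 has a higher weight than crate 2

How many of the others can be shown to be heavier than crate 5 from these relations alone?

From crate 5 the given relations immediately reach crate 12, crate 9, crate 7.
From those, crate 3 — 4 in total.
No other element is forced above crate 5 by the given relations, so the count is 4.

4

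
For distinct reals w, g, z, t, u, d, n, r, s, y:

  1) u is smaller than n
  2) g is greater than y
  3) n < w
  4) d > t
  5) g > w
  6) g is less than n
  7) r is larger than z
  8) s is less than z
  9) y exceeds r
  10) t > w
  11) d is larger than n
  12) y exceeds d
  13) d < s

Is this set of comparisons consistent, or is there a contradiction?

Chaining the given relations yields n < w < t < d < s < z < r < y < g, so n < g. But one relation states g < n. These cannot both hold.

inconsistent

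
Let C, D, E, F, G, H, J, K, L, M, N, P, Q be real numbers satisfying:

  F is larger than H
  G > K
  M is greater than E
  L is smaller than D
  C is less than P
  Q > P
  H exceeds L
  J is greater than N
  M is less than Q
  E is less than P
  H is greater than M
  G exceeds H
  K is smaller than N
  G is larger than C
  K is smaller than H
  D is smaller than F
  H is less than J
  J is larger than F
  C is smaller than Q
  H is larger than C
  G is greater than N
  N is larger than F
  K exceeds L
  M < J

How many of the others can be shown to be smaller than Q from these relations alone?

4

The elements the relations force below Q are E, C, P, M — no chain reaches any other.
That is 4.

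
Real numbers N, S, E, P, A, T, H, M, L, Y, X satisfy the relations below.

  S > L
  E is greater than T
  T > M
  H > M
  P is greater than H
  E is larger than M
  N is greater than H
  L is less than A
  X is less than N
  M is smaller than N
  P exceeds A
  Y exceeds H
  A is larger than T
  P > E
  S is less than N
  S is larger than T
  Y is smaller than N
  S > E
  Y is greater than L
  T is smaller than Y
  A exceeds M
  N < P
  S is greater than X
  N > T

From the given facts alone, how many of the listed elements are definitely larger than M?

8

The elements the relations force above M are T, E, H, S, Y, A, N, P — no chain reaches any other.
That is 8.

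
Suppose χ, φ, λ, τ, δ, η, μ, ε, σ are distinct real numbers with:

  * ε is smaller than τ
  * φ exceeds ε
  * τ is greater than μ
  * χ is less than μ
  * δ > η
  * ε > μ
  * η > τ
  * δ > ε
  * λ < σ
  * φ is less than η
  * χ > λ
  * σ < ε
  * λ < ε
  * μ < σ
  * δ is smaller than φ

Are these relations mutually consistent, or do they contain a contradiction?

inconsistent

We have φ < η stated directly, yet also η < δ < φ by chaining the others — so η < φ. Contradiction.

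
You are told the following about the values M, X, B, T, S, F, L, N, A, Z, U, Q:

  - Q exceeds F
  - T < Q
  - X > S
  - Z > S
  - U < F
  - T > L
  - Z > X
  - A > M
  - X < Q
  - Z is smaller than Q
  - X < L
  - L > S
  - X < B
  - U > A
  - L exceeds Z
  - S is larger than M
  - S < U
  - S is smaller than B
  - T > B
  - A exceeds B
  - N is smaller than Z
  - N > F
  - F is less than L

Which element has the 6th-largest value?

F

Chaining the given pairs: M < S < X < B < A < U < F < N < Z < L < T < Q.
The 6th largest is F.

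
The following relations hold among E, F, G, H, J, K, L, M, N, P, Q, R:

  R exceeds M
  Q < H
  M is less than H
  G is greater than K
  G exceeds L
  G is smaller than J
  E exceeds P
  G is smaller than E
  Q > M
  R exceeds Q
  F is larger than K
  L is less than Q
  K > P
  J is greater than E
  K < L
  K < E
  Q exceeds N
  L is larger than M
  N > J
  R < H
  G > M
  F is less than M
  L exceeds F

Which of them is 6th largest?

E

Chaining the given pairs: P < K < F < M < L < G < E < J < N < Q < R < H.
The 6th largest is E.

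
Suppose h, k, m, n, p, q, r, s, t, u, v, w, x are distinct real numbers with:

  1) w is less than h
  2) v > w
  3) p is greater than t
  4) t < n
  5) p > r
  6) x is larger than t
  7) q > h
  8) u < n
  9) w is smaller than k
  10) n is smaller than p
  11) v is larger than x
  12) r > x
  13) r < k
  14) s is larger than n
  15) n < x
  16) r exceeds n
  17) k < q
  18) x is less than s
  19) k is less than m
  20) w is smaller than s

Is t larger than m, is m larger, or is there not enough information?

Link the given pairs in sequence: t < n; n < x; x < r; r < k; k < m.
Together: t < n < x < r < k < m.
So m is larger.

m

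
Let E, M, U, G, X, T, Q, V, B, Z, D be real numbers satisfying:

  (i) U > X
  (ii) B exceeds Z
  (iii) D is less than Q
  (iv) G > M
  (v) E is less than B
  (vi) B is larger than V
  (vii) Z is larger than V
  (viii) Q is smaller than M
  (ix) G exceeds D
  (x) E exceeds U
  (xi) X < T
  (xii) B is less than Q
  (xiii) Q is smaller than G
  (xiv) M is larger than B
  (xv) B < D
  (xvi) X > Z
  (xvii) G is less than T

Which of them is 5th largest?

D

Chaining the given pairs: V < Z < X < U < E < B < D < Q < M < G < T.
Counting 5 from the largest end gives D.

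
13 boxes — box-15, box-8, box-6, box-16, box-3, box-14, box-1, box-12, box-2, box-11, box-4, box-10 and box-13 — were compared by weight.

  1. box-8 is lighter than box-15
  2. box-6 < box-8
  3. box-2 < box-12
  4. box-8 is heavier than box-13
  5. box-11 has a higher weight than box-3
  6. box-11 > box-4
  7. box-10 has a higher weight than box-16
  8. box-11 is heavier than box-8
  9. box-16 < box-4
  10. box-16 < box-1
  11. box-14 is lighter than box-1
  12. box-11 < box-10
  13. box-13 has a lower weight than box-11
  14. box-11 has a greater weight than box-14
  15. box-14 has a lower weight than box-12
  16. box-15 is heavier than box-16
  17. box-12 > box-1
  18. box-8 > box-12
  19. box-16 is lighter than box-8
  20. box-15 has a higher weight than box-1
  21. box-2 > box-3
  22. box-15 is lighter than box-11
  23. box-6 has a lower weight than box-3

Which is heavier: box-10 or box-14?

box-14 < box-1 and box-1 < box-12 give box-14 < box-12.
With box-12 < box-8: box-14 < box-1 < box-12 < box-8.
With box-8 < box-15: box-14 < box-1 < box-12 < box-8 < box-15.
With box-15 < box-11: box-14 < box-1 < box-12 < box-8 < box-15 < box-11.
With box-11 < box-10: box-14 < box-1 < box-12 < box-8 < box-15 < box-11 < box-10.
So box-14 < box-10; box-10 is the heavier of the two.

box-10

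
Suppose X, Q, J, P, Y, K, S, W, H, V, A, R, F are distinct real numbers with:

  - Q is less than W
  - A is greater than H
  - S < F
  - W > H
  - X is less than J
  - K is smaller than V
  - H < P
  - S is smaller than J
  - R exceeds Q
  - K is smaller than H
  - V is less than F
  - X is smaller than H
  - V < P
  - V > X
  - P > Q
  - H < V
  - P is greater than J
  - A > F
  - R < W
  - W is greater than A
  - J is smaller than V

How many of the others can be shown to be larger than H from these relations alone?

5

From H the given relations immediately reach V, A, P, W.
From those, F — 5 in total.
No other element is forced above H by the given relations, so the count is 5.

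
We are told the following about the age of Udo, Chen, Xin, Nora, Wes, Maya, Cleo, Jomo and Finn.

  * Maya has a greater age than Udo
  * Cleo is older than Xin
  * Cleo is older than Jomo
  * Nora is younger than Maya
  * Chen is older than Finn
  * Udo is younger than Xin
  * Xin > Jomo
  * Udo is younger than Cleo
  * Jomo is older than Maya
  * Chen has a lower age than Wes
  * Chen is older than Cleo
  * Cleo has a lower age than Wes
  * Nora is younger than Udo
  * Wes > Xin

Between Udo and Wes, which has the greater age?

Wes

Udo < Maya and Maya < Jomo give Udo < Jomo.
With Jomo < Xin: Udo < Maya < Jomo < Xin.
With Xin < Cleo: Udo < Maya < Jomo < Xin < Cleo.
Then Cleo < Chen extends the chain to Chen.
Then Chen < Wes extends the chain to Wes.
So Udo < Wes; Wes is the older of the two.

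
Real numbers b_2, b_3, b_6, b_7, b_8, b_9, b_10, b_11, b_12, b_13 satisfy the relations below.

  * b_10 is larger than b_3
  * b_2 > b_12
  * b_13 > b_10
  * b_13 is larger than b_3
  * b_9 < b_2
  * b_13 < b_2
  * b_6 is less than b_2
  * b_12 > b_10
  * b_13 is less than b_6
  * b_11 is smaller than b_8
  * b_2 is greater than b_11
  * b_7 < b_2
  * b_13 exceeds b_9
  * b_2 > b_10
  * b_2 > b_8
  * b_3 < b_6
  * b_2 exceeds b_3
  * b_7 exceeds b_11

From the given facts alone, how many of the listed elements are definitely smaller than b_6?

The elements the relations force below b_6 are b_3, b_9, b_10, b_13 — no chain reaches any other.
That is 4.

4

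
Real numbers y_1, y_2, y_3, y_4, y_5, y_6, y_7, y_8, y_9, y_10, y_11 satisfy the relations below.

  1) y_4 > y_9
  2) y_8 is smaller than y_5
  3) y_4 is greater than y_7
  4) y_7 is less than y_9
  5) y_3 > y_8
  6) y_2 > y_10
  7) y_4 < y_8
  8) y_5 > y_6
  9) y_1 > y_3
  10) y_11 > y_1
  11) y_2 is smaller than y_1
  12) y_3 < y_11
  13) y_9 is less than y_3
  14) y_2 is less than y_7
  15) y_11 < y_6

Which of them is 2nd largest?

y_6

Piecing the relations together gives one ordering: y_10 < y_2 < y_7 < y_9 < y_4 < y_8 < y_3 < y_1 < y_11 < y_6 < y_5.
The 2nd largest is y_6.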